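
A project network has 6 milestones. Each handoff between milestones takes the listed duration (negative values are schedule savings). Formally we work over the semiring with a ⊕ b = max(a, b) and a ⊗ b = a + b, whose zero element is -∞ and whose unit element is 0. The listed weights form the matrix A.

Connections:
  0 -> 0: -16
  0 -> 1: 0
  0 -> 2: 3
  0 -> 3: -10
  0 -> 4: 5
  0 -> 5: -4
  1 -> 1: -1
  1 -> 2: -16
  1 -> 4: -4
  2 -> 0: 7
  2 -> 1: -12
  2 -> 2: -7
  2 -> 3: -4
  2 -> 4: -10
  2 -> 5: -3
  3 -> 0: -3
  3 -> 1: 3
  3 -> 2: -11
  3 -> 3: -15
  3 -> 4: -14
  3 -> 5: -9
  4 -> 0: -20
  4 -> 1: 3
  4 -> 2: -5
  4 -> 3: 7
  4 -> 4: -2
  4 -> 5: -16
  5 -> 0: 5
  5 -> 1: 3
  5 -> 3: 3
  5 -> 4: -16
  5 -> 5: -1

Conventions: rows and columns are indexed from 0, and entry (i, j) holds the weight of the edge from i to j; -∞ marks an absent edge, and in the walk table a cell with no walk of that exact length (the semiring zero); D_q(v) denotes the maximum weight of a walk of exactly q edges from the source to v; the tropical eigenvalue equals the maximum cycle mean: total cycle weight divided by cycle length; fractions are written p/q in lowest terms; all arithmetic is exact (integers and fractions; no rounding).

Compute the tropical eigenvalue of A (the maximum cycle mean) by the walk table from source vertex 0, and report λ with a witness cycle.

q=0: [0, -∞, -∞, -∞, -∞, -∞]
q=1: [-16, 0, 3, -10, 5, -4]
q=2: [10, 8, 0, 12, 3, 0]
q=3: [9, 15, 13, 10, 15, 6]
q=4: [20, 18, 12, 22, 14, 10]
q=5: [19, 25, 23, 21, 25, 16]
q=6: [30, 28, 22, 32, 24, 20]
Optimal cycle mean attained by: cycle 0->2->0, total 3 + 7, length 2.
Answer: λ = 5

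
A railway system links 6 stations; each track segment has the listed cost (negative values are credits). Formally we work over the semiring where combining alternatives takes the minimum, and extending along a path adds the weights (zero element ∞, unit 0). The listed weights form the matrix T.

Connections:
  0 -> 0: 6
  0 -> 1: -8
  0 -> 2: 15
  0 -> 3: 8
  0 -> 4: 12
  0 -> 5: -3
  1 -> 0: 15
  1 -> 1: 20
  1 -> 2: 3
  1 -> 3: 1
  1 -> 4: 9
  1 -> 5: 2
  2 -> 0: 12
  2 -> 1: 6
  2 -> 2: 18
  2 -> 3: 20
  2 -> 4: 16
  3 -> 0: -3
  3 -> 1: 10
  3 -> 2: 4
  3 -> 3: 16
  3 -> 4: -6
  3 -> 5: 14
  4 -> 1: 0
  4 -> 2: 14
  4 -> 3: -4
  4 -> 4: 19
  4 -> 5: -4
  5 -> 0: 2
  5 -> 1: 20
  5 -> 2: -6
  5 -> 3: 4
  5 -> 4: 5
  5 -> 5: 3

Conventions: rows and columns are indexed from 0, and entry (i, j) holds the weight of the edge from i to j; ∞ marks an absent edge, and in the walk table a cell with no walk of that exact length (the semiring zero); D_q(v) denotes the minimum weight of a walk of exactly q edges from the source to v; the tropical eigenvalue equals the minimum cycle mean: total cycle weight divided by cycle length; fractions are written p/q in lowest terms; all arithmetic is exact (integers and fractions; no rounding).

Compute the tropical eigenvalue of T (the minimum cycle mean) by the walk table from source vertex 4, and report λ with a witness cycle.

q=0: [∞, ∞, ∞, ∞, 0, ∞]
q=1: [∞, 0, 14, -4, 19, -4]
q=2: [-7, 6, -10, 0, -10, -1]
q=3: [-3, -15, -7, -14, -6, -14]
q=4: [-17, -11, -20, -14, -20, -13]
q=5: [-17, -25, -19, -24, -20, -24]
q=6: [-27, -25, -30, -24, -30, -24]
Optimal cycle mean attained by: cycle 3->4->3, total (-6) + (-4), length 2.
Answer: λ = -5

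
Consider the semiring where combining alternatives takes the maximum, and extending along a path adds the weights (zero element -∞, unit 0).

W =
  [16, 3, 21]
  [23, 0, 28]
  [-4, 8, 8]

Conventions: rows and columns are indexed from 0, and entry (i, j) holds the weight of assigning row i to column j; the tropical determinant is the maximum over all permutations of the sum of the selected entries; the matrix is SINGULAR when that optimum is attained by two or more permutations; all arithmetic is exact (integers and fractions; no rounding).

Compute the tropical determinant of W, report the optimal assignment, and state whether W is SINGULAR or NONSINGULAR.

σ = (0, 1, 2): 16 + 0 + 8 = 24
σ = (0, 2, 1): 16 + 28 + 8 = 52
σ = (1, 0, 2): 3 + 23 + 8 = 34
σ = (1, 2, 0): 3 + 28 + (-4) = 27
σ = (2, 0, 1): 21 + 23 + 8 = 52
σ = (2, 1, 0): 21 + 0 + (-4) = 17
Optimal value attained by: σ = (0, 2, 1).
Answer: det⊕(W) = 52; verdict: SINGULAR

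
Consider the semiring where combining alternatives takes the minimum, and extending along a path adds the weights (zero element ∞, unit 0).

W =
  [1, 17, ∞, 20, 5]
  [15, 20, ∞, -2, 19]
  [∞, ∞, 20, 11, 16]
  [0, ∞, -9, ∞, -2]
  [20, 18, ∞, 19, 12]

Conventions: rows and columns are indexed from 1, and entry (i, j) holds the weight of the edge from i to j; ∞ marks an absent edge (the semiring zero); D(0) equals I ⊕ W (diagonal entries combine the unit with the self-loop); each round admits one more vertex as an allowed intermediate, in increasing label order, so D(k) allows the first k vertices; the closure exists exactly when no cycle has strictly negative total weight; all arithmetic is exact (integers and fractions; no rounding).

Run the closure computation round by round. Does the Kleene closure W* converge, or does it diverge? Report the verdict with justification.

D(0):
  [0, 17, ∞, 20, 5]
  [15, 0, ∞, -2, 19]
  [∞, ∞, 0, 11, 16]
  [0, ∞, -9, 0, -2]
  [20, 18, ∞, 19, 0]
D(1):
  [0, 17, ∞, 20, 5]
  [15, 0, ∞, -2, 19]
  [∞, ∞, 0, 11, 16]
  [0, 17, -9, 0, -2]
  [20, 18, ∞, 19, 0]
D(2):
  [0, 17, ∞, 15, 5]
  [15, 0, ∞, -2, 19]
  [∞, ∞, 0, 11, 16]
  [0, 17, -9, 0, -2]
  [20, 18, ∞, 16, 0]
D(3):
  [0, 17, ∞, 15, 5]
  [15, 0, ∞, -2, 19]
  [∞, ∞, 0, 11, 16]
  [0, 17, -9, 0, -2]
  [20, 18, ∞, 16, 0]
D(4):
  [0, 17, 6, 15, 5]
  [-2, 0, -11, -2, -4]
  [11, 28, 0, 11, 9]
  [0, 17, -9, 0, -2]
  [16, 18, 7, 16, 0]
D(5):
  [0, 17, 6, 15, 5]
  [-2, 0, -11, -2, -4]
  [11, 27, 0, 11, 9]
  [0, 16, -9, 0, -2]
  [16, 18, 7, 16, 0]
Key observation: every diagonal entry stays at the unit through all rounds, so no improving cycle exists.
Answer: CONVERGES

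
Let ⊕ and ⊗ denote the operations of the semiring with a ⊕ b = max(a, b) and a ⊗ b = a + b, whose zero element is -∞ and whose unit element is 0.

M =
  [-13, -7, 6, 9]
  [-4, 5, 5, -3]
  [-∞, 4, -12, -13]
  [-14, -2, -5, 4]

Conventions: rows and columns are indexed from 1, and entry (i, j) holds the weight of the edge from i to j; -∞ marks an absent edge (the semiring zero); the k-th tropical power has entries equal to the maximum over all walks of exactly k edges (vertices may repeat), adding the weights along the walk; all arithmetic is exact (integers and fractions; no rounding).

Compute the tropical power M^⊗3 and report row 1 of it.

M^⊗2:
  [-5, 10, 4, 13]
  [1, 10, 10, 5]
  [0, 9, 9, 1]
  [-6, 3, 3, 8]
M^⊗3:
  [6, 15, 15, 17]
  [6, 15, 15, 10]
  [5, 14, 14, 9]
  [-1, 8, 8, 12]
Answer: row 1 of M^⊗3 = [6, 15, 15, 17]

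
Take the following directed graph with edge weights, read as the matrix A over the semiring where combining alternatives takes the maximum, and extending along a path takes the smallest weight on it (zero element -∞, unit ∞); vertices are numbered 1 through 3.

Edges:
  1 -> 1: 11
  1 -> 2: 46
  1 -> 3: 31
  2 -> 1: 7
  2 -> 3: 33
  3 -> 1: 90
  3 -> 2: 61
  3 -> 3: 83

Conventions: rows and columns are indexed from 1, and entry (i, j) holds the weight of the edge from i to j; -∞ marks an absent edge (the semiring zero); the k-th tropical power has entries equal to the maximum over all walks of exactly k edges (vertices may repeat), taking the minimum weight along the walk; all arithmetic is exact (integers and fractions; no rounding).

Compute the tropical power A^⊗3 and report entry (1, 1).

A^⊗2:
  [31, 31, 33]
  [33, 33, 33]
  [83, 61, 83]
A^⊗3:
  [33, 33, 33]
  [33, 33, 33]
  [83, 61, 83]
Key observation: the optimum is the walk 1->2->3->1, with weight 46 min 33 min 90 = 33.
Optimal value attained by: walk 1->2->3->1.
Answer: (A^⊗3)[1][1] = 33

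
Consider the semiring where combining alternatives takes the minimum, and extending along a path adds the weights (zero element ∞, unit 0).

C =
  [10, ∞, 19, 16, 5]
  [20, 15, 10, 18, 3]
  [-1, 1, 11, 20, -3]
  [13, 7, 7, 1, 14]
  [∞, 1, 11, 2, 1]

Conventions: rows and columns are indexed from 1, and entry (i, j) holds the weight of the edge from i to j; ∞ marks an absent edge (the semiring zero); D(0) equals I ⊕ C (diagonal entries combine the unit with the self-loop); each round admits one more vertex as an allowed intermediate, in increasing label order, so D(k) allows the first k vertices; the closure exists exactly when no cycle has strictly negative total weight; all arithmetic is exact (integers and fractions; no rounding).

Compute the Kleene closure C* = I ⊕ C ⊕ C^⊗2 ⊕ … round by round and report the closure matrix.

D(0):
  [0, ∞, 19, 16, 5]
  [20, 0, 10, 18, 3]
  [-1, 1, 0, 20, -3]
  [13, 7, 7, 0, 14]
  [∞, 1, 11, 2, 0]
D(1):
  [0, ∞, 19, 16, 5]
  [20, 0, 10, 18, 3]
  [-1, 1, 0, 15, -3]
  [13, 7, 7, 0, 14]
  [∞, 1, 11, 2, 0]
D(2):
  [0, ∞, 19, 16, 5]
  [20, 0, 10, 18, 3]
  [-1, 1, 0, 15, -3]
  [13, 7, 7, 0, 10]
  [21, 1, 11, 2, 0]
D(3):
  [0, 20, 19, 16, 5]
  [9, 0, 10, 18, 3]
  [-1, 1, 0, 15, -3]
  [6, 7, 7, 0, 4]
  [10, 1, 11, 2, 0]
D(4):
  [0, 20, 19, 16, 5]
  [9, 0, 10, 18, 3]
  [-1, 1, 0, 15, -3]
  [6, 7, 7, 0, 4]
  [8, 1, 9, 2, 0]
D(5):
  [0, 6, 14, 7, 5]
  [9, 0, 10, 5, 3]
  [-1, -2, 0, -1, -3]
  [6, 5, 7, 0, 4]
  [8, 1, 9, 2, 0]
Answer: C* = [[0, 6, 14, 7, 5], [9, 0, 10, 5, 3], [-1, -2, 0, -1, -3], [6, 5, 7, 0, 4], [8, 1, 9, 2, 0]]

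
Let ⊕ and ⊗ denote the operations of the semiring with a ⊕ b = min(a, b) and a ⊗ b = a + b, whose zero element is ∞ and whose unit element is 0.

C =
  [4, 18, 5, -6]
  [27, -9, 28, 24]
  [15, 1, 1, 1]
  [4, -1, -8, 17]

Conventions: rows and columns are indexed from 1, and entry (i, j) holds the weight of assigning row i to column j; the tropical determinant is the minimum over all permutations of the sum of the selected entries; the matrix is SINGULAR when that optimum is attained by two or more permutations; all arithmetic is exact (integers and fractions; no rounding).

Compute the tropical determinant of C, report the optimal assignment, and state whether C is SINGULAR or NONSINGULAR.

σ = (1, 2, 3, 4): 4 + (-9) + 1 + 17 = 13
σ = (1, 2, 4, 3): 4 + (-9) + 1 + (-8) = -12
σ = (1, 3, 2, 4): 4 + 28 + 1 + 17 = 50
σ = (1, 3, 4, 2): 4 + 28 + 1 + (-1) = 32
σ = (1, 4, 2, 3): 4 + 24 + 1 + (-8) = 21
σ = (1, 4, 3, 2): 4 + 24 + 1 + (-1) = 28
σ = (2, 1, 3, 4): 18 + 27 + 1 + 17 = 63
σ = (2, 1, 4, 3): 18 + 27 + 1 + (-8) = 38
σ = (2, 3, 1, 4): 18 + 28 + 15 + 17 = 78
σ = (2, 3, 4, 1): 18 + 28 + 1 + 4 = 51
σ = (2, 4, 1, 3): 18 + 24 + 15 + (-8) = 49
σ = (2, 4, 3, 1): 18 + 24 + 1 + 4 = 47
σ = (3, 1, 2, 4): 5 + 27 + 1 + 17 = 50
σ = (3, 1, 4, 2): 5 + 27 + 1 + (-1) = 32
σ = (3, 2, 1, 4): 5 + (-9) + 15 + 17 = 28
σ = (3, 2, 4, 1): 5 + (-9) + 1 + 4 = 1
σ = (3, 4, 1, 2): 5 + 24 + 15 + (-1) = 43
σ = (3, 4, 2, 1): 5 + 24 + 1 + 4 = 34
σ = (4, 1, 2, 3): (-6) + 27 + 1 + (-8) = 14
σ = (4, 1, 3, 2): (-6) + 27 + 1 + (-1) = 21
σ = (4, 2, 1, 3): (-6) + (-9) + 15 + (-8) = -8
σ = (4, 2, 3, 1): (-6) + (-9) + 1 + 4 = -10
σ = (4, 3, 1, 2): (-6) + 28 + 15 + (-1) = 36
σ = (4, 3, 2, 1): (-6) + 28 + 1 + 4 = 27
Optimal value attained by: σ = (1, 2, 4, 3).
Answer: det⊕(C) = -12; verdict: NONSINGULAR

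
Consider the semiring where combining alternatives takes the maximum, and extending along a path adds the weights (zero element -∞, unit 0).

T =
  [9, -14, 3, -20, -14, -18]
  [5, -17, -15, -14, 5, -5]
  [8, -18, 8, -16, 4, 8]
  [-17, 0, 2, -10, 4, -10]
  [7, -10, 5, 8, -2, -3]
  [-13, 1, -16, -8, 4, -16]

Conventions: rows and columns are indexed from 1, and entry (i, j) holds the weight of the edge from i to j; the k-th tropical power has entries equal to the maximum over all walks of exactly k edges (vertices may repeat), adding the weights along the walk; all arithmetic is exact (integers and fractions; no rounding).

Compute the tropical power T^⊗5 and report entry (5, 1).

T^⊗2:
  [18, -5, 12, -6, 7, 11]
  [14, -4, 10, 13, 3, 2]
  [17, 9, 16, 12, 12, 16]
  [11, -6, 10, 12, 6, 10]
  [16, 8, 13, 6, 12, 13]
  [11, -6, 9, 12, 6, 1]
T^⊗3:
  [27, 12, 21, 15, 16, 20]
  [23, 13, 18, 11, 17, 18]
  [26, 17, 24, 20, 20, 24]
  [20, 12, 18, 14, 16, 18]
  [25, 14, 21, 20, 17, 21]
  [20, 12, 17, 14, 16, 17]
T^⊗4:
  [36, 21, 30, 24, 25, 29]
  [32, 19, 26, 25, 22, 26]
  [35, 25, 32, 28, 28, 32]
  [29, 19, 26, 24, 22, 26]
  [34, 22, 29, 25, 25, 29]
  [29, 18, 25, 24, 21, 25]
T^⊗5:
  [45, 30, 39, 33, 34, 38]
  [41, 27, 35, 30, 30, 34]
  [44, 33, 40, 36, 36, 40]
  [38, 27, 34, 30, 30, 34]
  [43, 30, 37, 33, 33, 37]
  [38, 26, 33, 29, 29, 33]
Key observation: the optimum is the walk 5->1->1->1->1->1, with weight 7 + 9 + 9 + 9 + 9 = 43.
Optimal value attained by: walk 5->1->1->1->1->1.
Answer: (T^⊗5)[5][1] = 43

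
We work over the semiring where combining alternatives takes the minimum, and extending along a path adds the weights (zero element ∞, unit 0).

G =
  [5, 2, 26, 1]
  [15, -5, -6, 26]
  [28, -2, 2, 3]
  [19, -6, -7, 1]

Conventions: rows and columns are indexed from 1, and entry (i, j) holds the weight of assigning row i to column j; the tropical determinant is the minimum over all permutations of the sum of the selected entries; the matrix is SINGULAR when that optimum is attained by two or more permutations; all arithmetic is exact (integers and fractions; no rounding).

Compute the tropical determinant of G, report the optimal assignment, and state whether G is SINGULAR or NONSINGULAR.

σ = (1, 2, 3, 4): 5 + (-5) + 2 + 1 = 3
σ = (1, 2, 4, 3): 5 + (-5) + 3 + (-7) = -4
σ = (1, 3, 2, 4): 5 + (-6) + (-2) + 1 = -2
σ = (1, 3, 4, 2): 5 + (-6) + 3 + (-6) = -4
σ = (1, 4, 2, 3): 5 + 26 + (-2) + (-7) = 22
σ = (1, 4, 3, 2): 5 + 26 + 2 + (-6) = 27
σ = (2, 1, 3, 4): 2 + 15 + 2 + 1 = 20
σ = (2, 1, 4, 3): 2 + 15 + 3 + (-7) = 13
σ = (2, 3, 1, 4): 2 + (-6) + 28 + 1 = 25
σ = (2, 3, 4, 1): 2 + (-6) + 3 + 19 = 18
σ = (2, 4, 1, 3): 2 + 26 + 28 + (-7) = 49
σ = (2, 4, 3, 1): 2 + 26 + 2 + 19 = 49
σ = (3, 1, 2, 4): 26 + 15 + (-2) + 1 = 40
σ = (3, 1, 4, 2): 26 + 15 + 3 + (-6) = 38
σ = (3, 2, 1, 4): 26 + (-5) + 28 + 1 = 50
σ = (3, 2, 4, 1): 26 + (-5) + 3 + 19 = 43
σ = (3, 4, 1, 2): 26 + 26 + 28 + (-6) = 74
σ = (3, 4, 2, 1): 26 + 26 + (-2) + 19 = 69
σ = (4, 1, 2, 3): 1 + 15 + (-2) + (-7) = 7
σ = (4, 1, 3, 2): 1 + 15 + 2 + (-6) = 12
σ = (4, 2, 1, 3): 1 + (-5) + 28 + (-7) = 17
σ = (4, 2, 3, 1): 1 + (-5) + 2 + 19 = 17
σ = (4, 3, 1, 2): 1 + (-6) + 28 + (-6) = 17
σ = (4, 3, 2, 1): 1 + (-6) + (-2) + 19 = 12
Optimal value attained by: σ = (1, 2, 4, 3).
Answer: det⊕(G) = -4; verdict: SINGULAR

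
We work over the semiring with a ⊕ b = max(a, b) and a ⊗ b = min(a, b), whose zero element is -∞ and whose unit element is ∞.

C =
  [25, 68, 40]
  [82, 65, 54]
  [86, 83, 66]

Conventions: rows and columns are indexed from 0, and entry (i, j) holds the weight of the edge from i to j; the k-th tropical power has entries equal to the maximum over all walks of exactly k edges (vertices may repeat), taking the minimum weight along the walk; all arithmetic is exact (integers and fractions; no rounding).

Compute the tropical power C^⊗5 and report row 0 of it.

C^⊗2:
  [68, 65, 54]
  [65, 68, 54]
  [82, 68, 66]
C^⊗3:
  [65, 68, 54]
  [68, 65, 54]
  [68, 68, 66]
C^⊗4:
  [68, 65, 54]
  [65, 68, 54]
  [68, 68, 66]
C^⊗5:
  [65, 68, 54]
  [68, 65, 54]
  [68, 68, 66]
Answer: row 0 of C^⊗5 = [65, 68, 54]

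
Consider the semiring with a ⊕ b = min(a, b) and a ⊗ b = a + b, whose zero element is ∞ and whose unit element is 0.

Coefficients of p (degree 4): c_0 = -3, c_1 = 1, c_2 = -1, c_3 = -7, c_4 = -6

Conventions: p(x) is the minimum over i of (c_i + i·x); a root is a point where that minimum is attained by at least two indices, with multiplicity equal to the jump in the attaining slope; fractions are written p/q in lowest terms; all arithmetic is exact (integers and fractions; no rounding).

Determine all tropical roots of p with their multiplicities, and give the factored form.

hull edge (i=0, c=-3) to (i=3, c=-7): slope -4/3, span 3
hull edge (i=3, c=-7) to (i=4, c=-6): slope 1, span 1
Factored form: p(x) = -6 ⊗ (x ⊕ (-1)) ⊗ (x ⊕ 4/3) ⊗ (x ⊕ 4/3) ⊗ (x ⊕ 4/3)
Answer: roots = -1 (mult 1), 4/3 (mult 3)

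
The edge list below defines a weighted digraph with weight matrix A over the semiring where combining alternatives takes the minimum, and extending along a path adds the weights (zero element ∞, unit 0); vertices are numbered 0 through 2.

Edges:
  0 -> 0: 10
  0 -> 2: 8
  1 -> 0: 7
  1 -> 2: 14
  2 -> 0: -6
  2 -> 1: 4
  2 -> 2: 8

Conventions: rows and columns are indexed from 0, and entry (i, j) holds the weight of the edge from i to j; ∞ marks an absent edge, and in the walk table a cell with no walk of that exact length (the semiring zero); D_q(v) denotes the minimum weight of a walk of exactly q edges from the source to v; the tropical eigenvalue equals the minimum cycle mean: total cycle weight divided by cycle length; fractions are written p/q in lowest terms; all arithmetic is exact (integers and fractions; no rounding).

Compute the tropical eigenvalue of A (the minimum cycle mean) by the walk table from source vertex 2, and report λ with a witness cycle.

q=0: [∞, ∞, 0]
q=1: [-6, 4, 8]
q=2: [2, 12, 2]
q=3: [-4, 6, 10]
Optimal cycle mean attained by: cycle 0->2->0, total 8 + (-6), length 2.
Answer: λ = 1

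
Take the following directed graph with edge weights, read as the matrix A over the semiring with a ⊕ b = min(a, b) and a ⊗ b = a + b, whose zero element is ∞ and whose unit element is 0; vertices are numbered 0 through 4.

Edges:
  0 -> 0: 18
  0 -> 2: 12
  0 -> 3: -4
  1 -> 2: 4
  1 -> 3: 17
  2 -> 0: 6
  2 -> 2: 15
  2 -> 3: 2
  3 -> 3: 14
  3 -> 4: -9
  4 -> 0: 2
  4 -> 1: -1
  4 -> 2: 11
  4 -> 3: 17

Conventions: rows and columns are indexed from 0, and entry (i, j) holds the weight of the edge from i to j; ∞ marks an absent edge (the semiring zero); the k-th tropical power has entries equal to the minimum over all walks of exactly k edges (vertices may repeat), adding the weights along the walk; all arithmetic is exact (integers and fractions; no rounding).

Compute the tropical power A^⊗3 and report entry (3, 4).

A^⊗2:
  [18, ∞, 27, 10, -13]
  [10, ∞, 19, 6, 8]
  [21, ∞, 18, 2, -7]
  [-7, -10, 2, 8, 5]
  [17, ∞, 3, -2, 8]
A^⊗3:
  [-11, -14, -2, 4, 1]
  [10, 7, 19, 6, -3]
  [-5, -8, 4, 10, -7]
  [7, 4, -6, -11, -1]
  [9, 7, 18, 5, -11]
Key observation: the optimum is the walk 3->4->3->4, with weight (-9) + 17 + (-9) = -1.
Optimal value attained by: walk 3->4->3->4.
Answer: (A^⊗3)[3][4] = -1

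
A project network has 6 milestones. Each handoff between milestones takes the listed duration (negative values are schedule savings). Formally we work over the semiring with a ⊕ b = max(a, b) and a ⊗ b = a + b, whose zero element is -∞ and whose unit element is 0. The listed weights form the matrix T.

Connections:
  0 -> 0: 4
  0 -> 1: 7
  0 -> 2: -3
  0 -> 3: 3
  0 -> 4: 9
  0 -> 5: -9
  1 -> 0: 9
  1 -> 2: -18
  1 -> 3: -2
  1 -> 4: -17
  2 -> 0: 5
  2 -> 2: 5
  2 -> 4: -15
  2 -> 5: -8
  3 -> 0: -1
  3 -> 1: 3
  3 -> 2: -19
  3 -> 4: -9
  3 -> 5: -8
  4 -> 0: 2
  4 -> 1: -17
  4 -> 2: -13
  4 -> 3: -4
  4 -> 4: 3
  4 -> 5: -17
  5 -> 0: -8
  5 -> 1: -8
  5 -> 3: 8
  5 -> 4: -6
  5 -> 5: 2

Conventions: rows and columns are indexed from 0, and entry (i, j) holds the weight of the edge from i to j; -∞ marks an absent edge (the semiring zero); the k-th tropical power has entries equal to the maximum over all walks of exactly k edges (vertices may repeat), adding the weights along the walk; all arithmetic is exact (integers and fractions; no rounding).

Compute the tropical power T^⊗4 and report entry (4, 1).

T^⊗2:
  [16, 11, 2, 7, 13, -5]
  [13, 16, 6, 12, 18, 0]
  [10, 12, 10, 8, 14, -3]
  [12, 6, -4, 2, 8, -6]
  [6, 9, -1, 5, 11, -7]
  [7, 11, -11, 10, 1, 4]
T^⊗3:
  [20, 23, 13, 19, 25, 7]
  [25, 20, 11, 16, 22, 4]
  [21, 17, 15, 13, 19, 2]
  [16, 19, 9, 15, 21, 3]
  [18, 13, 4, 9, 15, -3]
  [20, 14, 4, 12, 16, 6]
T^⊗4:
  [32, 27, 18, 23, 29, 11]
  [29, 32, 22, 28, 34, 16]
  [26, 28, 20, 24, 30, 12]
  [28, 23, 14, 19, 25, 7]
  [22, 25, 15, 21, 27, 9]
  [24, 27, 17, 23, 29, 11]
Key observation: the optimum is the walk 4->0->1->0->1, with weight 2 + 7 + 9 + 7 = 25.
Optimal value attained by: walk 4->0->1->0->1.
Answer: (T^⊗4)[4][1] = 25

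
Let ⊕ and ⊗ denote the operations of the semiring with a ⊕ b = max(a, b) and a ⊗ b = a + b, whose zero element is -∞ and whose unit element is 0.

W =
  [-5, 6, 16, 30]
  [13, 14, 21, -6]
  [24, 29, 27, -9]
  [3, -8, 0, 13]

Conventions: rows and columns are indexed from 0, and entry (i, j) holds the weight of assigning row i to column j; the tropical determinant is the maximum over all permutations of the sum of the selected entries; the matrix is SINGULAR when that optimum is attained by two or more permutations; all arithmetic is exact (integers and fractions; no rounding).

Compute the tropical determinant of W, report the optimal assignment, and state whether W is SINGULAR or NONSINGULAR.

σ = (0, 1, 2, 3): (-5) + 14 + 27 + 13 = 49
σ = (0, 1, 3, 2): (-5) + 14 + (-9) + 0 = 0
σ = (0, 2, 1, 3): (-5) + 21 + 29 + 13 = 58
σ = (0, 2, 3, 1): (-5) + 21 + (-9) + (-8) = -1
σ = (0, 3, 1, 2): (-5) + (-6) + 29 + 0 = 18
σ = (0, 3, 2, 1): (-5) + (-6) + 27 + (-8) = 8
σ = (1, 0, 2, 3): 6 + 13 + 27 + 13 = 59
σ = (1, 0, 3, 2): 6 + 13 + (-9) + 0 = 10
σ = (1, 2, 0, 3): 6 + 21 + 24 + 13 = 64
σ = (1, 2, 3, 0): 6 + 21 + (-9) + 3 = 21
σ = (1, 3, 0, 2): 6 + (-6) + 24 + 0 = 24
σ = (1, 3, 2, 0): 6 + (-6) + 27 + 3 = 30
σ = (2, 0, 1, 3): 16 + 13 + 29 + 13 = 71
σ = (2, 0, 3, 1): 16 + 13 + (-9) + (-8) = 12
σ = (2, 1, 0, 3): 16 + 14 + 24 + 13 = 67
σ = (2, 1, 3, 0): 16 + 14 + (-9) + 3 = 24
σ = (2, 3, 0, 1): 16 + (-6) + 24 + (-8) = 26
σ = (2, 3, 1, 0): 16 + (-6) + 29 + 3 = 42
σ = (3, 0, 1, 2): 30 + 13 + 29 + 0 = 72
σ = (3, 0, 2, 1): 30 + 13 + 27 + (-8) = 62
σ = (3, 1, 0, 2): 30 + 14 + 24 + 0 = 68
σ = (3, 1, 2, 0): 30 + 14 + 27 + 3 = 74
σ = (3, 2, 0, 1): 30 + 21 + 24 + (-8) = 67
σ = (3, 2, 1, 0): 30 + 21 + 29 + 3 = 83
Optimal value attained by: σ = (3, 2, 1, 0).
Answer: det⊕(W) = 83; verdict: NONSINGULAR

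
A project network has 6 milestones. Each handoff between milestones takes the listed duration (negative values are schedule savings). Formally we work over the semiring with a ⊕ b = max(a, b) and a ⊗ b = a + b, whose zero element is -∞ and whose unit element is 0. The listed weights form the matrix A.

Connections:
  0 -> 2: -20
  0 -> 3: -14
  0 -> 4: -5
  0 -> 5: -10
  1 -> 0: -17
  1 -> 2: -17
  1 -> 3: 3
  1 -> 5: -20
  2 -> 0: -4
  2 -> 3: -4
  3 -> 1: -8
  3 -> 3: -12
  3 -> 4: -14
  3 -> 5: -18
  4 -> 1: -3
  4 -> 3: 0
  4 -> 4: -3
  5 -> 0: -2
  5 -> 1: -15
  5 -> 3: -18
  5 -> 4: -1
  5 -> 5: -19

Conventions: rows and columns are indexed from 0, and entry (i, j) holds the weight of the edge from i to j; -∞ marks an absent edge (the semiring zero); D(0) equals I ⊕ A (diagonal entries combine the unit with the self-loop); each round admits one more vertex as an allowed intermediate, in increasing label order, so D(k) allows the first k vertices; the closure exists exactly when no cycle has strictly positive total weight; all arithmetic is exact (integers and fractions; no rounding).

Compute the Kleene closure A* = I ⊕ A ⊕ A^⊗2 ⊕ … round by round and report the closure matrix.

D(0):
  [0, -∞, -20, -14, -5, -10]
  [-17, 0, -17, 3, -∞, -20]
  [-4, -∞, 0, -4, -∞, -∞]
  [-∞, -8, -∞, 0, -14, -18]
  [-∞, -3, -∞, 0, 0, -∞]
  [-2, -15, -∞, -18, -1, 0]
D(1):
  [0, -∞, -20, -14, -5, -10]
  [-17, 0, -17, 3, -22, -20]
  [-4, -∞, 0, -4, -9, -14]
  [-∞, -8, -∞, 0, -14, -18]
  [-∞, -3, -∞, 0, 0, -∞]
  [-2, -15, -22, -16, -1, 0]
D(2):
  [0, -∞, -20, -14, -5, -10]
  [-17, 0, -17, 3, -22, -20]
  [-4, -∞, 0, -4, -9, -14]
  [-25, -8, -25, 0, -14, -18]
  [-20, -3, -20, 0, 0, -23]
  [-2, -15, -22, -12, -1, 0]
D(3):
  [0, -∞, -20, -14, -5, -10]
  [-17, 0, -17, 3, -22, -20]
  [-4, -∞, 0, -4, -9, -14]
  [-25, -8, -25, 0, -14, -18]
  [-20, -3, -20, 0, 0, -23]
  [-2, -15, -22, -12, -1, 0]
D(4):
  [0, -22, -20, -14, -5, -10]
  [-17, 0, -17, 3, -11, -15]
  [-4, -12, 0, -4, -9, -14]
  [-25, -8, -25, 0, -14, -18]
  [-20, -3, -20, 0, 0, -18]
  [-2, -15, -22, -12, -1, 0]
D(5):
  [0, -8, -20, -5, -5, -10]
  [-17, 0, -17, 3, -11, -15]
  [-4, -12, 0, -4, -9, -14]
  [-25, -8, -25, 0, -14, -18]
  [-20, -3, -20, 0, 0, -18]
  [-2, -4, -21, -1, -1, 0]
D(6):
  [0, -8, -20, -5, -5, -10]
  [-17, 0, -17, 3, -11, -15]
  [-4, -12, 0, -4, -9, -14]
  [-20, -8, -25, 0, -14, -18]
  [-20, -3, -20, 0, 0, -18]
  [-2, -4, -21, -1, -1, 0]
Answer: A* = [[0, -8, -20, -5, -5, -10], [-17, 0, -17, 3, -11, -15], [-4, -12, 0, -4, -9, -14], [-20, -8, -25, 0, -14, -18], [-20, -3, -20, 0, 0, -18], [-2, -4, -21, -1, -1, 0]]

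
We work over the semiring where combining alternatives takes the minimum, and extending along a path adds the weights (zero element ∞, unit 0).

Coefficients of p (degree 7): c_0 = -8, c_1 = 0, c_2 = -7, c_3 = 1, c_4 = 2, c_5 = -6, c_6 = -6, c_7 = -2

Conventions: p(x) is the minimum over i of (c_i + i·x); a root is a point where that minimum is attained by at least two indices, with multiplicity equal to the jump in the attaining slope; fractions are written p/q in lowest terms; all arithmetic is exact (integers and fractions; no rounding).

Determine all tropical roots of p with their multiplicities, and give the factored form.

hull edge (i=0, c=-8) to (i=6, c=-6): slope 1/3, span 6
hull edge (i=6, c=-6) to (i=7, c=-2): slope 4, span 1
Factored form: p(x) = -2 ⊗ (x ⊕ (-4)) ⊗ (x ⊕ (-1/3)) ⊗ (x ⊕ (-1/3)) ⊗ (x ⊕ (-1/3)) ⊗ (x ⊕ (-1/3)) ⊗ (x ⊕ (-1/3)) ⊗ (x ⊕ (-1/3))
Answer: roots = -4 (mult 1), -1/3 (mult 6)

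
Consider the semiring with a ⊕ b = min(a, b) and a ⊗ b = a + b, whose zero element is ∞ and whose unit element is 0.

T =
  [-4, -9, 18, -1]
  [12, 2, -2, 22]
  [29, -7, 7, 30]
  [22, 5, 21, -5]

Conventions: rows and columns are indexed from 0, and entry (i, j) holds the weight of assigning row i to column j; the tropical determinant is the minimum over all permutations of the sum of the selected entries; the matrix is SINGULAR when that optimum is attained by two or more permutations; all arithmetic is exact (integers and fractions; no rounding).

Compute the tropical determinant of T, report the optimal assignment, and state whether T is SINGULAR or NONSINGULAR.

σ = (0, 1, 2, 3): (-4) + 2 + 7 + (-5) = 0
σ = (0, 1, 3, 2): (-4) + 2 + 30 + 21 = 49
σ = (0, 2, 1, 3): (-4) + (-2) + (-7) + (-5) = -18
σ = (0, 2, 3, 1): (-4) + (-2) + 30 + 5 = 29
σ = (0, 3, 1, 2): (-4) + 22 + (-7) + 21 = 32
σ = (0, 3, 2, 1): (-4) + 22 + 7 + 5 = 30
σ = (1, 0, 2, 3): (-9) + 12 + 7 + (-5) = 5
σ = (1, 0, 3, 2): (-9) + 12 + 30 + 21 = 54
σ = (1, 2, 0, 3): (-9) + (-2) + 29 + (-5) = 13
σ = (1, 2, 3, 0): (-9) + (-2) + 30 + 22 = 41
σ = (1, 3, 0, 2): (-9) + 22 + 29 + 21 = 63
σ = (1, 3, 2, 0): (-9) + 22 + 7 + 22 = 42
σ = (2, 0, 1, 3): 18 + 12 + (-7) + (-5) = 18
σ = (2, 0, 3, 1): 18 + 12 + 30 + 5 = 65
σ = (2, 1, 0, 3): 18 + 2 + 29 + (-5) = 44
σ = (2, 1, 3, 0): 18 + 2 + 30 + 22 = 72
σ = (2, 3, 0, 1): 18 + 22 + 29 + 5 = 74
σ = (2, 3, 1, 0): 18 + 22 + (-7) + 22 = 55
σ = (3, 0, 1, 2): (-1) + 12 + (-7) + 21 = 25
σ = (3, 0, 2, 1): (-1) + 12 + 7 + 5 = 23
σ = (3, 1, 0, 2): (-1) + 2 + 29 + 21 = 51
σ = (3, 1, 2, 0): (-1) + 2 + 7 + 22 = 30
σ = (3, 2, 0, 1): (-1) + (-2) + 29 + 5 = 31
σ = (3, 2, 1, 0): (-1) + (-2) + (-7) + 22 = 12
Optimal value attained by: σ = (0, 2, 1, 3).
Answer: det⊕(T) = -18; verdict: NONSINGULAR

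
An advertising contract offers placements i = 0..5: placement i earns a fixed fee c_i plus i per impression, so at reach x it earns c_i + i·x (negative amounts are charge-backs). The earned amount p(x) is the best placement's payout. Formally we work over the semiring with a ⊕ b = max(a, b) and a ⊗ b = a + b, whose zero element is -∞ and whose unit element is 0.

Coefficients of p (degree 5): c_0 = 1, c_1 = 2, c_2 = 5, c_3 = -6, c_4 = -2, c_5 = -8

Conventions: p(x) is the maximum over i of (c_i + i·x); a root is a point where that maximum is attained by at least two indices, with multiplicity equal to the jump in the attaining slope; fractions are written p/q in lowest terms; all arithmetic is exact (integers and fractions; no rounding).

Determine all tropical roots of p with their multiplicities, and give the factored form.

hull edge (i=0, c=1) to (i=2, c=5): slope 2, span 2
hull edge (i=2, c=5) to (i=4, c=-2): slope -7/2, span 2
hull edge (i=4, c=-2) to (i=5, c=-8): slope -6, span 1
Factored form: p(x) = -8 ⊗ (x ⊕ (-2)) ⊗ (x ⊕ (-2)) ⊗ (x ⊕ 7/2) ⊗ (x ⊕ 7/2) ⊗ (x ⊕ 6)
Answer: roots = -2 (mult 2), 7/2 (mult 2), 6 (mult 1)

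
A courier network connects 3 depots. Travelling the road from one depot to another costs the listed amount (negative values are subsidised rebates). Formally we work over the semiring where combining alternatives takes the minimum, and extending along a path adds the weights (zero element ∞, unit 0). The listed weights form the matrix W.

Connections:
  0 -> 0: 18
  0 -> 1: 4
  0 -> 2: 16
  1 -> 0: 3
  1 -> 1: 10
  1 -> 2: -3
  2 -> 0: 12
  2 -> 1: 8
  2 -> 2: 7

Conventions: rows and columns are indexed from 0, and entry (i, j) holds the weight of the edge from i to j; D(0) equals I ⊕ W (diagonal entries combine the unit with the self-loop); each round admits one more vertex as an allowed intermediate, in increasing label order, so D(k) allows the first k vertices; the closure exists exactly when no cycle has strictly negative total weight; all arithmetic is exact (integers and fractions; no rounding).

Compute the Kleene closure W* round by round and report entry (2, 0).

D(0):
  [0, 4, 16]
  [3, 0, -3]
  [12, 8, 0]
D(1):
  [0, 4, 16]
  [3, 0, -3]
  [12, 8, 0]
D(2):
  [0, 4, 1]
  [3, 0, -3]
  [11, 8, 0]
D(3):
  [0, 4, 1]
  [3, 0, -3]
  [11, 8, 0]
Answer: W*[2][0] = 11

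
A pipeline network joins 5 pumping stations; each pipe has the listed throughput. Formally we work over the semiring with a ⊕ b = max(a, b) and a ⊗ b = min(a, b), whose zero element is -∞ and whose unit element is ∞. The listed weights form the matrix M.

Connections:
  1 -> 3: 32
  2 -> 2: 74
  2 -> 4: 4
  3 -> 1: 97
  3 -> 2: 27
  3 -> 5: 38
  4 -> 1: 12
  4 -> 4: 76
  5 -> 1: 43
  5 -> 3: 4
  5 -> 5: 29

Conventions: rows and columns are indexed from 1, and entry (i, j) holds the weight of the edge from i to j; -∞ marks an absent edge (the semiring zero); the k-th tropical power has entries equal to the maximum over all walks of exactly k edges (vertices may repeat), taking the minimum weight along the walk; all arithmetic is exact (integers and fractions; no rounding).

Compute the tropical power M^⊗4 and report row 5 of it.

M^⊗2:
  [32, 27, -∞, -∞, 32]
  [4, 74, -∞, 4, -∞]
  [38, 27, 32, 4, 29]
  [12, -∞, 12, 76, -∞]
  [29, 4, 32, -∞, 29]
M^⊗3:
  [32, 27, 32, 4, 29]
  [4, 74, 4, 4, -∞]
  [32, 27, 32, 4, 32]
  [12, 12, 12, 76, 12]
  [32, 27, 29, 4, 32]
M^⊗4:
  [32, 27, 32, 4, 32]
  [4, 74, 4, 4, 4]
  [32, 27, 32, 4, 32]
  [12, 12, 12, 76, 12]
  [32, 27, 32, 4, 29]
Answer: row 5 of M^⊗4 = [32, 27, 32, 4, 29]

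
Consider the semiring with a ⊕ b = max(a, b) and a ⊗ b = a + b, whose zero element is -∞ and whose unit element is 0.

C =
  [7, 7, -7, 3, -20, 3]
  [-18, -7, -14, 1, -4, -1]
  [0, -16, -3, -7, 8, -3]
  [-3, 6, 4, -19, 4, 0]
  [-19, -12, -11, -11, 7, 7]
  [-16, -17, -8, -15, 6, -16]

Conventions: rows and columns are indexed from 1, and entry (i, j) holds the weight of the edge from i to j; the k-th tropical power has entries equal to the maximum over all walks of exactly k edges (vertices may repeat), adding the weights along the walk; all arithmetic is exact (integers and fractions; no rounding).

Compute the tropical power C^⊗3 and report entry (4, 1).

C^⊗2:
  [14, 14, 7, 10, 9, 10]
  [-2, 7, 5, -6, 5, 3]
  [7, 7, -3, 3, 15, 15]
  [4, 4, 1, 7, 12, 11]
  [-9, -5, -1, -4, 14, 14]
  [-8, -6, -5, -5, 13, 13]
C^⊗3:
  [21, 21, 14, 17, 16, 17]
  [5, 5, 2, 8, 13, 12]
  [14, 14, 7, 10, 22, 22]
  [11, 13, 11, 7, 19, 19]
  [-1, 2, 6, 3, 21, 21]
  [-1, 1, 5, 2, 20, 20]
Key observation: the optimum is the walk 4->1->1->1, with weight (-3) + 7 + 7 = 11.
Optimal value attained by: walk 4->1->1->1.
Answer: (C^⊗3)[4][1] = 11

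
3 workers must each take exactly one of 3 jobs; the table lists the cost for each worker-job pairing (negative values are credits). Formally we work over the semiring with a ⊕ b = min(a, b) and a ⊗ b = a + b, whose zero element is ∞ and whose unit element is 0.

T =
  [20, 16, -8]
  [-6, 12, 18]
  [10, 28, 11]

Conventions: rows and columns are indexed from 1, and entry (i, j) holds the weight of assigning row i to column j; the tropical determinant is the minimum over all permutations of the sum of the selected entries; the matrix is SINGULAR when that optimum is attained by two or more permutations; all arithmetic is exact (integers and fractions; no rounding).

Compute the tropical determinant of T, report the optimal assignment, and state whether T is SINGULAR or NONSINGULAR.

σ = (1, 2, 3): 20 + 12 + 11 = 43
σ = (1, 3, 2): 20 + 18 + 28 = 66
σ = (2, 1, 3): 16 + (-6) + 11 = 21
σ = (2, 3, 1): 16 + 18 + 10 = 44
σ = (3, 1, 2): (-8) + (-6) + 28 = 14
σ = (3, 2, 1): (-8) + 12 + 10 = 14
Optimal value attained by: σ = (3, 1, 2).
Answer: det⊕(T) = 14; verdict: SINGULAR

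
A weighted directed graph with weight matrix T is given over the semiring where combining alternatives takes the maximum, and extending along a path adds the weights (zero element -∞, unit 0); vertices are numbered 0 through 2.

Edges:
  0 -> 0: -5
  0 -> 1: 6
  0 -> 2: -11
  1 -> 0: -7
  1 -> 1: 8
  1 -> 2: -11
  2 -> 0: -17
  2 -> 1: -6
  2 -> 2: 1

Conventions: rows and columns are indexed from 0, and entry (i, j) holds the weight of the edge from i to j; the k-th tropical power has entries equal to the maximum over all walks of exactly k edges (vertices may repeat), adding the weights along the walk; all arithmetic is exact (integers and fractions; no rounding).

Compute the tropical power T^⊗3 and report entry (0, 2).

T^⊗2:
  [-1, 14, -5]
  [1, 16, -3]
  [-13, 2, 2]
T^⊗3:
  [7, 22, 3]
  [9, 24, 5]
  [-5, 10, 3]
Key observation: the optimum is the walk 0->1->1->2, with weight 6 + 8 + (-11) = 3.
Optimal value attained by: walk 0->1->1->2.
Answer: (T^⊗3)[0][2] = 3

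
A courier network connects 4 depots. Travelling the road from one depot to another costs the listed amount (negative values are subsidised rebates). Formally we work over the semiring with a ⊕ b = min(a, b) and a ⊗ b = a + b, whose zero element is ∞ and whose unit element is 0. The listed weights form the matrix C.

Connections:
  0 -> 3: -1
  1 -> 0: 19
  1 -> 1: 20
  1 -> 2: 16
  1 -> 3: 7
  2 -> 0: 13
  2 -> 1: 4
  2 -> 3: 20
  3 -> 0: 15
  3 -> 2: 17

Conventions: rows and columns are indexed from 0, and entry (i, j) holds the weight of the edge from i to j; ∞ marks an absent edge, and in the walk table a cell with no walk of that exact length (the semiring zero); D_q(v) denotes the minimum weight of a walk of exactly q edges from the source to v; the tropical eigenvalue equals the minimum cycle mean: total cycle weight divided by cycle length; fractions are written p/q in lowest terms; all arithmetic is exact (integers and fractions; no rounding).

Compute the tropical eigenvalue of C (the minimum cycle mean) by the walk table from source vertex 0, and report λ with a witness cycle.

q=0: [0, ∞, ∞, ∞]
q=1: [∞, ∞, ∞, -1]
q=2: [14, ∞, 16, ∞]
q=3: [29, 20, ∞, 13]
q=4: [28, 40, 30, 27]
Optimal cycle mean attained by: cycle 0->3->0, total (-1) + 15, length 2.
Answer: λ = 7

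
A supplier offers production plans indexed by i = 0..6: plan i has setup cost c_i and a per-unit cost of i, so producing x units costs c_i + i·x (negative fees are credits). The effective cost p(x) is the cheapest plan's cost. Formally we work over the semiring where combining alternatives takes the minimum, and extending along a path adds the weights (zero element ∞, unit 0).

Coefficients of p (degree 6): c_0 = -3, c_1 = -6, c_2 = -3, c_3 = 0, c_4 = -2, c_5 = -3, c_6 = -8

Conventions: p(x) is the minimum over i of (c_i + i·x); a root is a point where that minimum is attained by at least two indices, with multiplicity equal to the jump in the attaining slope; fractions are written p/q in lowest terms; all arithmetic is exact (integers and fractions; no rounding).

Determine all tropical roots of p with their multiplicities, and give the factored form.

hull edge (i=0, c=-3) to (i=1, c=-6): slope -3, span 1
hull edge (i=1, c=-6) to (i=6, c=-8): slope -2/5, span 5
Factored form: p(x) = -8 ⊗ (x ⊕ 2/5) ⊗ (x ⊕ 2/5) ⊗ (x ⊕ 2/5) ⊗ (x ⊕ 2/5) ⊗ (x ⊕ 2/5) ⊗ (x ⊕ 3)
Answer: roots = 2/5 (mult 5), 3 (mult 1)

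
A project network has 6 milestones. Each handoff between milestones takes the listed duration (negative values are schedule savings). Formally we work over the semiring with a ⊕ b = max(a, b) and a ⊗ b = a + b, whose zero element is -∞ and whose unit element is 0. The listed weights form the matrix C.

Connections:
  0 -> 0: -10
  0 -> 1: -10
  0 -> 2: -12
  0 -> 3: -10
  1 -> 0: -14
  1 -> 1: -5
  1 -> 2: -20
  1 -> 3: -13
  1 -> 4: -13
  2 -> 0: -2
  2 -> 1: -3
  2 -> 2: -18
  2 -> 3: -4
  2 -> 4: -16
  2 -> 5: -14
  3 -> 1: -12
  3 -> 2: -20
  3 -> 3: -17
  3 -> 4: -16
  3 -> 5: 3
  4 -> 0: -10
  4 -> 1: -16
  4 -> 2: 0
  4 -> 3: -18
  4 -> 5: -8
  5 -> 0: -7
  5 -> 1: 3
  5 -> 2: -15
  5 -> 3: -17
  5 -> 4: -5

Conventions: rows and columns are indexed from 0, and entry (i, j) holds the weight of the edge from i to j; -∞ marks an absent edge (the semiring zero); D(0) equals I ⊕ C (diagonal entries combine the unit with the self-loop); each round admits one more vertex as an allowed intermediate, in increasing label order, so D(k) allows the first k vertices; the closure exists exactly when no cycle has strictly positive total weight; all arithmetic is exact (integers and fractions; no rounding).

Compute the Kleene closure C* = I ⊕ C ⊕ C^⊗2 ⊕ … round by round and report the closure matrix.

D(0):
  [0, -10, -12, -10, -∞, -∞]
  [-14, 0, -20, -13, -13, -∞]
  [-2, -3, 0, -4, -16, -14]
  [-∞, -12, -20, 0, -16, 3]
  [-10, -16, 0, -18, 0, -8]
  [-7, 3, -15, -17, -5, 0]
D(1):
  [0, -10, -12, -10, -∞, -∞]
  [-14, 0, -20, -13, -13, -∞]
  [-2, -3, 0, -4, -16, -14]
  [-∞, -12, -20, 0, -16, 3]
  [-10, -16, 0, -18, 0, -8]
  [-7, 3, -15, -17, -5, 0]
D(2):
  [0, -10, -12, -10, -23, -∞]
  [-14, 0, -20, -13, -13, -∞]
  [-2, -3, 0, -4, -16, -14]
  [-26, -12, -20, 0, -16, 3]
  [-10, -16, 0, -18, 0, -8]
  [-7, 3, -15, -10, -5, 0]
D(3):
  [0, -10, -12, -10, -23, -26]
  [-14, 0, -20, -13, -13, -34]
  [-2, -3, 0, -4, -16, -14]
  [-22, -12, -20, 0, -16, 3]
  [-2, -3, 0, -4, 0, -8]
  [-7, 3, -15, -10, -5, 0]
D(4):
  [0, -10, -12, -10, -23, -7]
  [-14, 0, -20, -13, -13, -10]
  [-2, -3, 0, -4, -16, -1]
  [-22, -12, -20, 0, -16, 3]
  [-2, -3, 0, -4, 0, -1]
  [-7, 3, -15, -10, -5, 0]
D(5):
  [0, -10, -12, -10, -23, -7]
  [-14, 0, -13, -13, -13, -10]
  [-2, -3, 0, -4, -16, -1]
  [-18, -12, -16, 0, -16, 3]
  [-2, -3, 0, -4, 0, -1]
  [-7, 3, -5, -9, -5, 0]
D(6):
  [0, -4, -12, -10, -12, -7]
  [-14, 0, -13, -13, -13, -10]
  [-2, 2, 0, -4, -6, -1]
  [-4, 6, -2, 0, -2, 3]
  [-2, 2, 0, -4, 0, -1]
  [-7, 3, -5, -9, -5, 0]
Answer: C* = [[0, -4, -12, -10, -12, -7], [-14, 0, -13, -13, -13, -10], [-2, 2, 0, -4, -6, -1], [-4, 6, -2, 0, -2, 3], [-2, 2, 0, -4, 0, -1], [-7, 3, -5, -9, -5, 0]]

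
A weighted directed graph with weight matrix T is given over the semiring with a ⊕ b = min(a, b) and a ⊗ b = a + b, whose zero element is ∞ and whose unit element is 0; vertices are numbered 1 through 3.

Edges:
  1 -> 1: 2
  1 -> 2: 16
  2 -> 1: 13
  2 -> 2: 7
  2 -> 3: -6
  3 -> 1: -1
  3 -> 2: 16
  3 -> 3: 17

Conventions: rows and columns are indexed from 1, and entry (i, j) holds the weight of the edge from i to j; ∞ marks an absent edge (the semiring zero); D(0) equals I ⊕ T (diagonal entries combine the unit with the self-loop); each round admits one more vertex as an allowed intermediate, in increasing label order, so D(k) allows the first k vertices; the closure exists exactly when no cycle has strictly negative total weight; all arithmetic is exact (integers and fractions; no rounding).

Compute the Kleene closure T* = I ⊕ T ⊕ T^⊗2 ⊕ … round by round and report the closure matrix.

D(0):
  [0, 16, ∞]
  [13, 0, -6]
  [-1, 16, 0]
D(1):
  [0, 16, ∞]
  [13, 0, -6]
  [-1, 15, 0]
D(2):
  [0, 16, 10]
  [13, 0, -6]
  [-1, 15, 0]
D(3):
  [0, 16, 10]
  [-7, 0, -6]
  [-1, 15, 0]
Answer: T* = [[0, 16, 10], [-7, 0, -6], [-1, 15, 0]]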